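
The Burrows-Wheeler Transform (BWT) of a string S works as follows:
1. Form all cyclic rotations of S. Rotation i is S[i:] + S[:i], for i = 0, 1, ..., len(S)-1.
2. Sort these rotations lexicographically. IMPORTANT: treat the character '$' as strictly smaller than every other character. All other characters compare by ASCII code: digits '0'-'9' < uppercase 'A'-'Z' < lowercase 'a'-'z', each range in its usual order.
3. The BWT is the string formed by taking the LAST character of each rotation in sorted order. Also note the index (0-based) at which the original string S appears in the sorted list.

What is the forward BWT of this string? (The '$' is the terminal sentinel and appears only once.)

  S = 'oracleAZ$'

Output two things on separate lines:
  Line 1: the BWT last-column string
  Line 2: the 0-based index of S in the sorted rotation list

All 9 rotations (rotation i = S[i:]+S[:i]):
  rot[0] = oracleAZ$
  rot[1] = racleAZ$o
  rot[2] = acleAZ$or
  rot[3] = cleAZ$ora
  rot[4] = leAZ$orac
  rot[5] = eAZ$oracl
  rot[6] = AZ$oracle
  rot[7] = Z$oracleA
  rot[8] = $oracleAZ
Sorted (with $ < everything):
  sorted[0] = $oracleAZ  (last char: 'Z')
  sorted[1] = AZ$oracle  (last char: 'e')
  sorted[2] = Z$oracleA  (last char: 'A')
  sorted[3] = acleAZ$or  (last char: 'r')
  sorted[4] = cleAZ$ora  (last char: 'a')
  sorted[5] = eAZ$oracl  (last char: 'l')
  sorted[6] = leAZ$orac  (last char: 'c')
  sorted[7] = oracleAZ$  (last char: '$')
  sorted[8] = racleAZ$o  (last char: 'o')
Last column: ZeAralc$o
Original string S is at sorted index 7

Answer: ZeAralc$o
7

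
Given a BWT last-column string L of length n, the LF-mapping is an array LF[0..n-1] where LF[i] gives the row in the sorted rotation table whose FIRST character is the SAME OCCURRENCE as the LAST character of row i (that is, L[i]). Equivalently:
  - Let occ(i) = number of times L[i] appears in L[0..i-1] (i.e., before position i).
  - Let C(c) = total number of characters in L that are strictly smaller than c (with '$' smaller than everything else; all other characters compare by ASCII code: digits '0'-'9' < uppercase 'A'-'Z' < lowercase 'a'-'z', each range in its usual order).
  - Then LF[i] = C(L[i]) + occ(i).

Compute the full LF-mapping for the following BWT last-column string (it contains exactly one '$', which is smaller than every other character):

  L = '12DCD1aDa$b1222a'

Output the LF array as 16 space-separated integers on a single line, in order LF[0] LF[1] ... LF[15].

Answer: 1 4 9 8 10 2 12 11 13 0 15 3 5 6 7 14

Derivation:
Char counts: '$':1, '1':3, '2':4, 'C':1, 'D':3, 'a':3, 'b':1
C (first-col start): C('$')=0, C('1')=1, C('2')=4, C('C')=8, C('D')=9, C('a')=12, C('b')=15
L[0]='1': occ=0, LF[0]=C('1')+0=1+0=1
L[1]='2': occ=0, LF[1]=C('2')+0=4+0=4
L[2]='D': occ=0, LF[2]=C('D')+0=9+0=9
L[3]='C': occ=0, LF[3]=C('C')+0=8+0=8
L[4]='D': occ=1, LF[4]=C('D')+1=9+1=10
L[5]='1': occ=1, LF[5]=C('1')+1=1+1=2
L[6]='a': occ=0, LF[6]=C('a')+0=12+0=12
L[7]='D': occ=2, LF[7]=C('D')+2=9+2=11
L[8]='a': occ=1, LF[8]=C('a')+1=12+1=13
L[9]='$': occ=0, LF[9]=C('$')+0=0+0=0
L[10]='b': occ=0, LF[10]=C('b')+0=15+0=15
L[11]='1': occ=2, LF[11]=C('1')+2=1+2=3
L[12]='2': occ=1, LF[12]=C('2')+1=4+1=5
L[13]='2': occ=2, LF[13]=C('2')+2=4+2=6
L[14]='2': occ=3, LF[14]=C('2')+3=4+3=7
L[15]='a': occ=2, LF[15]=C('a')+2=12+2=14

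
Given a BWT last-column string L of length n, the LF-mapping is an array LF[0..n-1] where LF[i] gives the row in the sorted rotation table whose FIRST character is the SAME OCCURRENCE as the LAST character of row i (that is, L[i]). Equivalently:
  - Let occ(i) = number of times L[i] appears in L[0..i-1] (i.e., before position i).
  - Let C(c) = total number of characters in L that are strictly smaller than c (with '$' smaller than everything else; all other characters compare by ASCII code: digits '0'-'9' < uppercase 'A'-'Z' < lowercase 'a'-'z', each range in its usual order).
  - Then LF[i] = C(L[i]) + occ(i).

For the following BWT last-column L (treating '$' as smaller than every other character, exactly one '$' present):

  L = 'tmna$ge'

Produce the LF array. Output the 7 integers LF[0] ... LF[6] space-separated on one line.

Char counts: '$':1, 'a':1, 'e':1, 'g':1, 'm':1, 'n':1, 't':1
C (first-col start): C('$')=0, C('a')=1, C('e')=2, C('g')=3, C('m')=4, C('n')=5, C('t')=6
L[0]='t': occ=0, LF[0]=C('t')+0=6+0=6
L[1]='m': occ=0, LF[1]=C('m')+0=4+0=4
L[2]='n': occ=0, LF[2]=C('n')+0=5+0=5
L[3]='a': occ=0, LF[3]=C('a')+0=1+0=1
L[4]='$': occ=0, LF[4]=C('$')+0=0+0=0
L[5]='g': occ=0, LF[5]=C('g')+0=3+0=3
L[6]='e': occ=0, LF[6]=C('e')+0=2+0=2

Answer: 6 4 5 1 0 3 2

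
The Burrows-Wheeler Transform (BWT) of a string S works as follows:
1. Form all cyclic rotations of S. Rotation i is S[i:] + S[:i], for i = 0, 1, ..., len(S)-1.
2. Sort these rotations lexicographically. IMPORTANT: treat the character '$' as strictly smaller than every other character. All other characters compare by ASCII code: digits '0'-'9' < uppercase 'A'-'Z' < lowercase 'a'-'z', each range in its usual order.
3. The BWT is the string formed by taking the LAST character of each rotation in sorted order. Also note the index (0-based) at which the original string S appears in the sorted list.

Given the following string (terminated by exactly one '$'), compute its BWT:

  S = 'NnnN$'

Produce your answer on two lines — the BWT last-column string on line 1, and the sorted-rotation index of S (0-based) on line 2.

All 5 rotations (rotation i = S[i:]+S[:i]):
  rot[0] = NnnN$
  rot[1] = nnN$N
  rot[2] = nN$Nn
  rot[3] = N$Nnn
  rot[4] = $NnnN
Sorted (with $ < everything):
  sorted[0] = $NnnN  (last char: 'N')
  sorted[1] = N$Nnn  (last char: 'n')
  sorted[2] = NnnN$  (last char: '$')
  sorted[3] = nN$Nn  (last char: 'n')
  sorted[4] = nnN$N  (last char: 'N')
Last column: Nn$nN
Original string S is at sorted index 2

Answer: Nn$nN
2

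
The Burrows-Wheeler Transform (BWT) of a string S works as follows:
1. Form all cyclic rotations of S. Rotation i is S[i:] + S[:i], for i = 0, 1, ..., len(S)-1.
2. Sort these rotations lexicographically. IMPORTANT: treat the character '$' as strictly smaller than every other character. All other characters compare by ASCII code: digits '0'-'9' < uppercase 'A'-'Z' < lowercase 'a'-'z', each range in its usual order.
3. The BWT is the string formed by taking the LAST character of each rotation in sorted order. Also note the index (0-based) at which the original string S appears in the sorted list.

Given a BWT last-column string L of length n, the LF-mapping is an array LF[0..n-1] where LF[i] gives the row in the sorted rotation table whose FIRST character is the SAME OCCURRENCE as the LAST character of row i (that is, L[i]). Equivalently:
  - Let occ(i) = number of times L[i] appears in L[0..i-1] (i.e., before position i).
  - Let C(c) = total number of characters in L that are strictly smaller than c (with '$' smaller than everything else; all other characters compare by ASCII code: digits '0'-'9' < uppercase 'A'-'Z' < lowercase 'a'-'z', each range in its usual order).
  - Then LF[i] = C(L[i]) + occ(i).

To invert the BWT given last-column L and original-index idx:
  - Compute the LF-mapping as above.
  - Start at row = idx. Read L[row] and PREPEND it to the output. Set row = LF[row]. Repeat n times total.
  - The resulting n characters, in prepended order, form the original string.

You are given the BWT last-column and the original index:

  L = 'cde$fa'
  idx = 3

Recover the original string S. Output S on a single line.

Answer: dafec$

Derivation:
LF mapping: 2 3 4 0 5 1
Walk LF starting at row 3, prepending L[row]:
  step 1: row=3, L[3]='$', prepend. Next row=LF[3]=0
  step 2: row=0, L[0]='c', prepend. Next row=LF[0]=2
  step 3: row=2, L[2]='e', prepend. Next row=LF[2]=4
  step 4: row=4, L[4]='f', prepend. Next row=LF[4]=5
  step 5: row=5, L[5]='a', prepend. Next row=LF[5]=1
  step 6: row=1, L[1]='d', prepend. Next row=LF[1]=3
Reversed output: dafec$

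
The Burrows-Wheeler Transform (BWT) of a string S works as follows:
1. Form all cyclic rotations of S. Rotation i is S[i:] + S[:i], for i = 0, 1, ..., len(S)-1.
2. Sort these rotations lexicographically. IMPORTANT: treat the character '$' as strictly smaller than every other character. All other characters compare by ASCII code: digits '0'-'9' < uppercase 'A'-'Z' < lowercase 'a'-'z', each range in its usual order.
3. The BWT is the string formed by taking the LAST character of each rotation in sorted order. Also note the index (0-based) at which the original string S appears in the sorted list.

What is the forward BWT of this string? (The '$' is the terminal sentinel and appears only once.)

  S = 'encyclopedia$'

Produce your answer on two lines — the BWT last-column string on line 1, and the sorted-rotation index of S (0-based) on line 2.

Answer: aiynep$dceloc
6

Derivation:
All 13 rotations (rotation i = S[i:]+S[:i]):
  rot[0] = encyclopedia$
  rot[1] = ncyclopedia$e
  rot[2] = cyclopedia$en
  rot[3] = yclopedia$enc
  rot[4] = clopedia$ency
  rot[5] = lopedia$encyc
  rot[6] = opedia$encycl
  rot[7] = pedia$encyclo
  rot[8] = edia$encyclop
  rot[9] = dia$encyclope
  rot[10] = ia$encycloped
  rot[11] = a$encyclopedi
  rot[12] = $encyclopedia
Sorted (with $ < everything):
  sorted[0] = $encyclopedia  (last char: 'a')
  sorted[1] = a$encyclopedi  (last char: 'i')
  sorted[2] = clopedia$ency  (last char: 'y')
  sorted[3] = cyclopedia$en  (last char: 'n')
  sorted[4] = dia$encyclope  (last char: 'e')
  sorted[5] = edia$encyclop  (last char: 'p')
  sorted[6] = encyclopedia$  (last char: '$')
  sorted[7] = ia$encycloped  (last char: 'd')
  sorted[8] = lopedia$encyc  (last char: 'c')
  sorted[9] = ncyclopedia$e  (last char: 'e')
  sorted[10] = opedia$encycl  (last char: 'l')
  sorted[11] = pedia$encyclo  (last char: 'o')
  sorted[12] = yclopedia$enc  (last char: 'c')
Last column: aiynep$dceloc
Original string S is at sorted index 6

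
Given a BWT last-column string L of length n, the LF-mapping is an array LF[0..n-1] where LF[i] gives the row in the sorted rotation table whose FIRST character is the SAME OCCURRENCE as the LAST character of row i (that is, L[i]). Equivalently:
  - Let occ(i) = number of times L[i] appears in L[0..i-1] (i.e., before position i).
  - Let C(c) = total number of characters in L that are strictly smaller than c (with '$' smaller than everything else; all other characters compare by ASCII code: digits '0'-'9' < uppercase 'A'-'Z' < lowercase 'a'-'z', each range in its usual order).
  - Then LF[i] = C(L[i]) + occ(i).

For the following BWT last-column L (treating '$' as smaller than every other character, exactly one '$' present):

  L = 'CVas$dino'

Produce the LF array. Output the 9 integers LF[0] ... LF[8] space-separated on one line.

Char counts: '$':1, 'C':1, 'V':1, 'a':1, 'd':1, 'i':1, 'n':1, 'o':1, 's':1
C (first-col start): C('$')=0, C('C')=1, C('V')=2, C('a')=3, C('d')=4, C('i')=5, C('n')=6, C('o')=7, C('s')=8
L[0]='C': occ=0, LF[0]=C('C')+0=1+0=1
L[1]='V': occ=0, LF[1]=C('V')+0=2+0=2
L[2]='a': occ=0, LF[2]=C('a')+0=3+0=3
L[3]='s': occ=0, LF[3]=C('s')+0=8+0=8
L[4]='$': occ=0, LF[4]=C('$')+0=0+0=0
L[5]='d': occ=0, LF[5]=C('d')+0=4+0=4
L[6]='i': occ=0, LF[6]=C('i')+0=5+0=5
L[7]='n': occ=0, LF[7]=C('n')+0=6+0=6
L[8]='o': occ=0, LF[8]=C('o')+0=7+0=7

Answer: 1 2 3 8 0 4 5 6 7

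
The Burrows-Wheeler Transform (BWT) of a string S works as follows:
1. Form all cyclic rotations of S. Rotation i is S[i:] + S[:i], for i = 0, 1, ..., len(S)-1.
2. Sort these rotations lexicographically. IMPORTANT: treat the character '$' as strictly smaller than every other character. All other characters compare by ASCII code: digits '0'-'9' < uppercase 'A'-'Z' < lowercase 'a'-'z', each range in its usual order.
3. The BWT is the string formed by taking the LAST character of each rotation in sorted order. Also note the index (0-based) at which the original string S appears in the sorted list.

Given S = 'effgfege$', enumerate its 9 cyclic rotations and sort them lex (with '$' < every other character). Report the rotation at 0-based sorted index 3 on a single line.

All 9 rotations (rotation i = S[i:]+S[:i]):
  rot[0] = effgfege$
  rot[1] = ffgfege$e
  rot[2] = fgfege$ef
  rot[3] = gfege$eff
  rot[4] = fege$effg
  rot[5] = ege$effgf
  rot[6] = ge$effgfe
  rot[7] = e$effgfeg
  rot[8] = $effgfege
Sorted (with $ < everything):
  sorted[0] = $effgfege
  sorted[1] = e$effgfeg
  sorted[2] = effgfege$
  sorted[3] = ege$effgf
  sorted[4] = fege$effg
  sorted[5] = ffgfege$e
  sorted[6] = fgfege$ef
  sorted[7] = ge$effgfe
  sorted[8] = gfege$eff
sorted[3] = ege$effgf

Answer: ege$effgf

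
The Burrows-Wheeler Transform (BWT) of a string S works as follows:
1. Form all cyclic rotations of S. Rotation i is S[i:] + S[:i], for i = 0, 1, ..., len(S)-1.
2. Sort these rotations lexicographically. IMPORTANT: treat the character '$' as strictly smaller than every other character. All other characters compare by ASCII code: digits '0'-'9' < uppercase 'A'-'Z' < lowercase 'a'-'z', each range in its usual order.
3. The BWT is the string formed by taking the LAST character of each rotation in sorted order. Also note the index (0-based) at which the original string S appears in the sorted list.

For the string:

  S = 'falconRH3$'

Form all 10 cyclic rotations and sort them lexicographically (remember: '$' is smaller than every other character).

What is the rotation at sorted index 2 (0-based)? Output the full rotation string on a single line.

Answer: H3$falconR

Derivation:
All 10 rotations (rotation i = S[i:]+S[:i]):
  rot[0] = falconRH3$
  rot[1] = alconRH3$f
  rot[2] = lconRH3$fa
  rot[3] = conRH3$fal
  rot[4] = onRH3$falc
  rot[5] = nRH3$falco
  rot[6] = RH3$falcon
  rot[7] = H3$falconR
  rot[8] = 3$falconRH
  rot[9] = $falconRH3
Sorted (with $ < everything):
  sorted[0] = $falconRH3
  sorted[1] = 3$falconRH
  sorted[2] = H3$falconR
  sorted[3] = RH3$falcon
  sorted[4] = alconRH3$f
  sorted[5] = conRH3$fal
  sorted[6] = falconRH3$
  sorted[7] = lconRH3$fa
  sorted[8] = nRH3$falco
  sorted[9] = onRH3$falc
sorted[2] = H3$falconR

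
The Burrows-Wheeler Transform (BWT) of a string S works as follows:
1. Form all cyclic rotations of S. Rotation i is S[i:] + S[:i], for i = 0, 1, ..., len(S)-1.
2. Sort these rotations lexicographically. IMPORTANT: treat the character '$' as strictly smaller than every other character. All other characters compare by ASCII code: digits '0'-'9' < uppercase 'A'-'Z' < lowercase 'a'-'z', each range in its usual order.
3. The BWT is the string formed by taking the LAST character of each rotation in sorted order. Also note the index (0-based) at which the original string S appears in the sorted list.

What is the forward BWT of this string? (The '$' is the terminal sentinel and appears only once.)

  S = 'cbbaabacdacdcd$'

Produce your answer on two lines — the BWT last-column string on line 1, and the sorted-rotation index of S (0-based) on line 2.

Answer: dbabdbac$daaccc
8

Derivation:
All 15 rotations (rotation i = S[i:]+S[:i]):
  rot[0] = cbbaabacdacdcd$
  rot[1] = bbaabacdacdcd$c
  rot[2] = baabacdacdcd$cb
  rot[3] = aabacdacdcd$cbb
  rot[4] = abacdacdcd$cbba
  rot[5] = bacdacdcd$cbbaa
  rot[6] = acdacdcd$cbbaab
  rot[7] = cdacdcd$cbbaaba
  rot[8] = dacdcd$cbbaabac
  rot[9] = acdcd$cbbaabacd
  rot[10] = cdcd$cbbaabacda
  rot[11] = dcd$cbbaabacdac
  rot[12] = cd$cbbaabacdacd
  rot[13] = d$cbbaabacdacdc
  rot[14] = $cbbaabacdacdcd
Sorted (with $ < everything):
  sorted[0] = $cbbaabacdacdcd  (last char: 'd')
  sorted[1] = aabacdacdcd$cbb  (last char: 'b')
  sorted[2] = abacdacdcd$cbba  (last char: 'a')
  sorted[3] = acdacdcd$cbbaab  (last char: 'b')
  sorted[4] = acdcd$cbbaabacd  (last char: 'd')
  sorted[5] = baabacdacdcd$cb  (last char: 'b')
  sorted[6] = bacdacdcd$cbbaa  (last char: 'a')
  sorted[7] = bbaabacdacdcd$c  (last char: 'c')
  sorted[8] = cbbaabacdacdcd$  (last char: '$')
  sorted[9] = cd$cbbaabacdacd  (last char: 'd')
  sorted[10] = cdacdcd$cbbaaba  (last char: 'a')
  sorted[11] = cdcd$cbbaabacda  (last char: 'a')
  sorted[12] = d$cbbaabacdacdc  (last char: 'c')
  sorted[13] = dacdcd$cbbaabac  (last char: 'c')
  sorted[14] = dcd$cbbaabacdac  (last char: 'c')
Last column: dbabdbac$daaccc
Original string S is at sorted index 8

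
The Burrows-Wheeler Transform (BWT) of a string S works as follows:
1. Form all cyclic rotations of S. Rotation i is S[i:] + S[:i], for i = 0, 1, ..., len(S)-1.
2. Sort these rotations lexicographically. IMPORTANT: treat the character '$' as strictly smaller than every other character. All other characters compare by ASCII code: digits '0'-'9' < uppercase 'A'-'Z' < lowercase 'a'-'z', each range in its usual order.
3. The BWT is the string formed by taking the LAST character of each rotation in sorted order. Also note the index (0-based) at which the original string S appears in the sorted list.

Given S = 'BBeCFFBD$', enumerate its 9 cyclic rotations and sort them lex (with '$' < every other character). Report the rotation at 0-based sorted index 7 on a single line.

Answer: FFBD$BBeC

Derivation:
All 9 rotations (rotation i = S[i:]+S[:i]):
  rot[0] = BBeCFFBD$
  rot[1] = BeCFFBD$B
  rot[2] = eCFFBD$BB
  rot[3] = CFFBD$BBe
  rot[4] = FFBD$BBeC
  rot[5] = FBD$BBeCF
  rot[6] = BD$BBeCFF
  rot[7] = D$BBeCFFB
  rot[8] = $BBeCFFBD
Sorted (with $ < everything):
  sorted[0] = $BBeCFFBD
  sorted[1] = BBeCFFBD$
  sorted[2] = BD$BBeCFF
  sorted[3] = BeCFFBD$B
  sorted[4] = CFFBD$BBe
  sorted[5] = D$BBeCFFB
  sorted[6] = FBD$BBeCF
  sorted[7] = FFBD$BBeC
  sorted[8] = eCFFBD$BB
sorted[7] = FFBD$BBeC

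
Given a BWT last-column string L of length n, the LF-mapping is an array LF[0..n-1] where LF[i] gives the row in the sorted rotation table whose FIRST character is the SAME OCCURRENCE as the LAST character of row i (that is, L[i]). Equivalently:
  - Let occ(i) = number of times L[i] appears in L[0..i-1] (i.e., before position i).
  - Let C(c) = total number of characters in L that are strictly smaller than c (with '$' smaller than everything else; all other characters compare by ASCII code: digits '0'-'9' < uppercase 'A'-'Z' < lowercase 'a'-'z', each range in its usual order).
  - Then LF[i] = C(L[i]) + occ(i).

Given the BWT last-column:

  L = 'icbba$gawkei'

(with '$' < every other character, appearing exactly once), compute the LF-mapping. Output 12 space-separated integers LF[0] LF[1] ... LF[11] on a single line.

Char counts: '$':1, 'a':2, 'b':2, 'c':1, 'e':1, 'g':1, 'i':2, 'k':1, 'w':1
C (first-col start): C('$')=0, C('a')=1, C('b')=3, C('c')=5, C('e')=6, C('g')=7, C('i')=8, C('k')=10, C('w')=11
L[0]='i': occ=0, LF[0]=C('i')+0=8+0=8
L[1]='c': occ=0, LF[1]=C('c')+0=5+0=5
L[2]='b': occ=0, LF[2]=C('b')+0=3+0=3
L[3]='b': occ=1, LF[3]=C('b')+1=3+1=4
L[4]='a': occ=0, LF[4]=C('a')+0=1+0=1
L[5]='$': occ=0, LF[5]=C('$')+0=0+0=0
L[6]='g': occ=0, LF[6]=C('g')+0=7+0=7
L[7]='a': occ=1, LF[7]=C('a')+1=1+1=2
L[8]='w': occ=0, LF[8]=C('w')+0=11+0=11
L[9]='k': occ=0, LF[9]=C('k')+0=10+0=10
L[10]='e': occ=0, LF[10]=C('e')+0=6+0=6
L[11]='i': occ=1, LF[11]=C('i')+1=8+1=9

Answer: 8 5 3 4 1 0 7 2 11 10 6 9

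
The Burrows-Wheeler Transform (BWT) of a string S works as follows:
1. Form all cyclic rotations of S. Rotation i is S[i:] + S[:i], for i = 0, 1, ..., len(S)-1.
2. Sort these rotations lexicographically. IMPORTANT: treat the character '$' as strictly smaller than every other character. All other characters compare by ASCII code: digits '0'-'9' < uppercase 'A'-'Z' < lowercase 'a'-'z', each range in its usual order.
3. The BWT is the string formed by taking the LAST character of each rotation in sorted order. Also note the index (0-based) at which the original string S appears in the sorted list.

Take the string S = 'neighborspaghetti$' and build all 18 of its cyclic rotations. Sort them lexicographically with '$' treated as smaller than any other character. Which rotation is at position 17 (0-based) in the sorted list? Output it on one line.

Answer: tti$neighborspaghe

Derivation:
All 18 rotations (rotation i = S[i:]+S[:i]):
  rot[0] = neighborspaghetti$
  rot[1] = eighborspaghetti$n
  rot[2] = ighborspaghetti$ne
  rot[3] = ghborspaghetti$nei
  rot[4] = hborspaghetti$neig
  rot[5] = borspaghetti$neigh
  rot[6] = orspaghetti$neighb
  rot[7] = rspaghetti$neighbo
  rot[8] = spaghetti$neighbor
  rot[9] = paghetti$neighbors
  rot[10] = aghetti$neighborsp
  rot[11] = ghetti$neighborspa
  rot[12] = hetti$neighborspag
  rot[13] = etti$neighborspagh
  rot[14] = tti$neighborspaghe
  rot[15] = ti$neighborspaghet
  rot[16] = i$neighborspaghett
  rot[17] = $neighborspaghetti
Sorted (with $ < everything):
  sorted[0] = $neighborspaghetti
  sorted[1] = aghetti$neighborsp
  sorted[2] = borspaghetti$neigh
  sorted[3] = eighborspaghetti$n
  sorted[4] = etti$neighborspagh
  sorted[5] = ghborspaghetti$nei
  sorted[6] = ghetti$neighborspa
  sorted[7] = hborspaghetti$neig
  sorted[8] = hetti$neighborspag
  sorted[9] = i$neighborspaghett
  sorted[10] = ighborspaghetti$ne
  sorted[11] = neighborspaghetti$
  sorted[12] = orspaghetti$neighb
  sorted[13] = paghetti$neighbors
  sorted[14] = rspaghetti$neighbo
  sorted[15] = spaghetti$neighbor
  sorted[16] = ti$neighborspaghet
  sorted[17] = tti$neighborspaghe
sorted[17] = tti$neighborspaghe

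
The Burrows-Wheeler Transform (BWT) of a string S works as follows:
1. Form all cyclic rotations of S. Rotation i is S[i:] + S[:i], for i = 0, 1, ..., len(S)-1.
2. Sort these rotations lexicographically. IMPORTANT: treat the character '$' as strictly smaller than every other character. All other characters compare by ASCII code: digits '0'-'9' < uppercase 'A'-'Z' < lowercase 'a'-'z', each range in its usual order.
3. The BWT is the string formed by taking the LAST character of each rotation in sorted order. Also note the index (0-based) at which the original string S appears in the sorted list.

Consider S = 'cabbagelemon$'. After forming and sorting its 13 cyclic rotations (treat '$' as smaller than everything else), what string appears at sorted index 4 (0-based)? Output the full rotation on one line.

Answer: bbagelemon$ca

Derivation:
All 13 rotations (rotation i = S[i:]+S[:i]):
  rot[0] = cabbagelemon$
  rot[1] = abbagelemon$c
  rot[2] = bbagelemon$ca
  rot[3] = bagelemon$cab
  rot[4] = agelemon$cabb
  rot[5] = gelemon$cabba
  rot[6] = elemon$cabbag
  rot[7] = lemon$cabbage
  rot[8] = emon$cabbagel
  rot[9] = mon$cabbagele
  rot[10] = on$cabbagelem
  rot[11] = n$cabbagelemo
  rot[12] = $cabbagelemon
Sorted (with $ < everything):
  sorted[0] = $cabbagelemon
  sorted[1] = abbagelemon$c
  sorted[2] = agelemon$cabb
  sorted[3] = bagelemon$cab
  sorted[4] = bbagelemon$ca
  sorted[5] = cabbagelemon$
  sorted[6] = elemon$cabbag
  sorted[7] = emon$cabbagel
  sorted[8] = gelemon$cabba
  sorted[9] = lemon$cabbage
  sorted[10] = mon$cabbagele
  sorted[11] = n$cabbagelemo
  sorted[12] = on$cabbagelem
sorted[4] = bbagelemon$ca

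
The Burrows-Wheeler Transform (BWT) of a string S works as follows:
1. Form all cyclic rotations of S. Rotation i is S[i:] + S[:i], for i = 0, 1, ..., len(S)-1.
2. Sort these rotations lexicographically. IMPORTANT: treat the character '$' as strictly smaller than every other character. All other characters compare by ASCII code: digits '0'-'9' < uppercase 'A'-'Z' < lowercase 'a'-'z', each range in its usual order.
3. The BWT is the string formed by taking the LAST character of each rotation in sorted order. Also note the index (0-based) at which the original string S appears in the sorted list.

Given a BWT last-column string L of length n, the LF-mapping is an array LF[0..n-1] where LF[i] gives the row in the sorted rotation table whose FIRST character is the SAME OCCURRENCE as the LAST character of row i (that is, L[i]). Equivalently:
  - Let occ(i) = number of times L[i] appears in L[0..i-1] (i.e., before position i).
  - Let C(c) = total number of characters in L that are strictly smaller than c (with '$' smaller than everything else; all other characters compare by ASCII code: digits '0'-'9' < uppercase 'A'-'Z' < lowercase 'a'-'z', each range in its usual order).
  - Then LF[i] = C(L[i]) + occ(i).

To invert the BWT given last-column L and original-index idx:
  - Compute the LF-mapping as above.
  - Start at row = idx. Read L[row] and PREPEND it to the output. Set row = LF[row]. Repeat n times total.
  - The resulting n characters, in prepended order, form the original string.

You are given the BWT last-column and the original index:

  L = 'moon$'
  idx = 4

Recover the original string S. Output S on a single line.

Answer: onom$

Derivation:
LF mapping: 1 3 4 2 0
Walk LF starting at row 4, prepending L[row]:
  step 1: row=4, L[4]='$', prepend. Next row=LF[4]=0
  step 2: row=0, L[0]='m', prepend. Next row=LF[0]=1
  step 3: row=1, L[1]='o', prepend. Next row=LF[1]=3
  step 4: row=3, L[3]='n', prepend. Next row=LF[3]=2
  step 5: row=2, L[2]='o', prepend. Next row=LF[2]=4
Reversed output: onom$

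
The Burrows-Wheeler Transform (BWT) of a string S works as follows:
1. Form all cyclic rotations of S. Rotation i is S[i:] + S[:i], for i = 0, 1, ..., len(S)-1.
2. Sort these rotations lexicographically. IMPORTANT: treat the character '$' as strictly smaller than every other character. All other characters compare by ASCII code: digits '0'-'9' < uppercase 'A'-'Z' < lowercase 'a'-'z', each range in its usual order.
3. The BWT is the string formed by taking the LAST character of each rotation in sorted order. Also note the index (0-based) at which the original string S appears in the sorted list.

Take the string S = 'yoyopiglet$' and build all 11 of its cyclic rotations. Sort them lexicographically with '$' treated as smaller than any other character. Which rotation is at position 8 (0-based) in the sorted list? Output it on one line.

All 11 rotations (rotation i = S[i:]+S[:i]):
  rot[0] = yoyopiglet$
  rot[1] = oyopiglet$y
  rot[2] = yopiglet$yo
  rot[3] = opiglet$yoy
  rot[4] = piglet$yoyo
  rot[5] = iglet$yoyop
  rot[6] = glet$yoyopi
  rot[7] = let$yoyopig
  rot[8] = et$yoyopigl
  rot[9] = t$yoyopigle
  rot[10] = $yoyopiglet
Sorted (with $ < everything):
  sorted[0] = $yoyopiglet
  sorted[1] = et$yoyopigl
  sorted[2] = glet$yoyopi
  sorted[3] = iglet$yoyop
  sorted[4] = let$yoyopig
  sorted[5] = opiglet$yoy
  sorted[6] = oyopiglet$y
  sorted[7] = piglet$yoyo
  sorted[8] = t$yoyopigle
  sorted[9] = yopiglet$yo
  sorted[10] = yoyopiglet$
sorted[8] = t$yoyopigle

Answer: t$yoyopigle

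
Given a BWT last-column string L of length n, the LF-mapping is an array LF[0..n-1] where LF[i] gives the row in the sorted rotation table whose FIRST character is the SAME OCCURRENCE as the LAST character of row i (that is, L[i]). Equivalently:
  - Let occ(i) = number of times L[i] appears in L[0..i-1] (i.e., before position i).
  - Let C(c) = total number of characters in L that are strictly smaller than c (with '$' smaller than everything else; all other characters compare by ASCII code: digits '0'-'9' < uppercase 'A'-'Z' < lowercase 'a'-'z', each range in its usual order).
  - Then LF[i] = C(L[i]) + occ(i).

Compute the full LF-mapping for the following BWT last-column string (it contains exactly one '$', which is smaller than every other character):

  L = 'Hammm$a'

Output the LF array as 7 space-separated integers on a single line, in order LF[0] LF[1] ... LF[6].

Char counts: '$':1, 'H':1, 'a':2, 'm':3
C (first-col start): C('$')=0, C('H')=1, C('a')=2, C('m')=4
L[0]='H': occ=0, LF[0]=C('H')+0=1+0=1
L[1]='a': occ=0, LF[1]=C('a')+0=2+0=2
L[2]='m': occ=0, LF[2]=C('m')+0=4+0=4
L[3]='m': occ=1, LF[3]=C('m')+1=4+1=5
L[4]='m': occ=2, LF[4]=C('m')+2=4+2=6
L[5]='$': occ=0, LF[5]=C('$')+0=0+0=0
L[6]='a': occ=1, LF[6]=C('a')+1=2+1=3

Answer: 1 2 4 5 6 0 3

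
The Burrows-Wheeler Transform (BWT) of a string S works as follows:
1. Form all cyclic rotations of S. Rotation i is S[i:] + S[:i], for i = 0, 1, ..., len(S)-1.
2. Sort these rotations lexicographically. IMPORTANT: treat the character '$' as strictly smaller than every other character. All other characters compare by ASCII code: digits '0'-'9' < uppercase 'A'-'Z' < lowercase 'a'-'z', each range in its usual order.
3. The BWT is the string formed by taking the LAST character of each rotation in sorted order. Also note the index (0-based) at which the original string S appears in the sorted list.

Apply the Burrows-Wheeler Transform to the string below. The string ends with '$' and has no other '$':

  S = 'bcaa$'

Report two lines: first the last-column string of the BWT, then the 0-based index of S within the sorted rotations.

All 5 rotations (rotation i = S[i:]+S[:i]):
  rot[0] = bcaa$
  rot[1] = caa$b
  rot[2] = aa$bc
  rot[3] = a$bca
  rot[4] = $bcaa
Sorted (with $ < everything):
  sorted[0] = $bcaa  (last char: 'a')
  sorted[1] = a$bca  (last char: 'a')
  sorted[2] = aa$bc  (last char: 'c')
  sorted[3] = bcaa$  (last char: '$')
  sorted[4] = caa$b  (last char: 'b')
Last column: aac$b
Original string S is at sorted index 3

Answer: aac$b
3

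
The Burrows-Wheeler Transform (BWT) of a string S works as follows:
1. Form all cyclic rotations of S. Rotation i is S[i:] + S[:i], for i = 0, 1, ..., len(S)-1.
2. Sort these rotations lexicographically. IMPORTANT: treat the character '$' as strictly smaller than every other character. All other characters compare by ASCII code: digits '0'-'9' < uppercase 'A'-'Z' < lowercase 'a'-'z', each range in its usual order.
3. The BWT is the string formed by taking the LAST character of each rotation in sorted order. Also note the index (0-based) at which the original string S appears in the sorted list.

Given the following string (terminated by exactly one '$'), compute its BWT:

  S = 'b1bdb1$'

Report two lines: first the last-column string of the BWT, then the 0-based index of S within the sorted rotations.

All 7 rotations (rotation i = S[i:]+S[:i]):
  rot[0] = b1bdb1$
  rot[1] = 1bdb1$b
  rot[2] = bdb1$b1
  rot[3] = db1$b1b
  rot[4] = b1$b1bd
  rot[5] = 1$b1bdb
  rot[6] = $b1bdb1
Sorted (with $ < everything):
  sorted[0] = $b1bdb1  (last char: '1')
  sorted[1] = 1$b1bdb  (last char: 'b')
  sorted[2] = 1bdb1$b  (last char: 'b')
  sorted[3] = b1$b1bd  (last char: 'd')
  sorted[4] = b1bdb1$  (last char: '$')
  sorted[5] = bdb1$b1  (last char: '1')
  sorted[6] = db1$b1b  (last char: 'b')
Last column: 1bbd$1b
Original string S is at sorted index 4

Answer: 1bbd$1b
4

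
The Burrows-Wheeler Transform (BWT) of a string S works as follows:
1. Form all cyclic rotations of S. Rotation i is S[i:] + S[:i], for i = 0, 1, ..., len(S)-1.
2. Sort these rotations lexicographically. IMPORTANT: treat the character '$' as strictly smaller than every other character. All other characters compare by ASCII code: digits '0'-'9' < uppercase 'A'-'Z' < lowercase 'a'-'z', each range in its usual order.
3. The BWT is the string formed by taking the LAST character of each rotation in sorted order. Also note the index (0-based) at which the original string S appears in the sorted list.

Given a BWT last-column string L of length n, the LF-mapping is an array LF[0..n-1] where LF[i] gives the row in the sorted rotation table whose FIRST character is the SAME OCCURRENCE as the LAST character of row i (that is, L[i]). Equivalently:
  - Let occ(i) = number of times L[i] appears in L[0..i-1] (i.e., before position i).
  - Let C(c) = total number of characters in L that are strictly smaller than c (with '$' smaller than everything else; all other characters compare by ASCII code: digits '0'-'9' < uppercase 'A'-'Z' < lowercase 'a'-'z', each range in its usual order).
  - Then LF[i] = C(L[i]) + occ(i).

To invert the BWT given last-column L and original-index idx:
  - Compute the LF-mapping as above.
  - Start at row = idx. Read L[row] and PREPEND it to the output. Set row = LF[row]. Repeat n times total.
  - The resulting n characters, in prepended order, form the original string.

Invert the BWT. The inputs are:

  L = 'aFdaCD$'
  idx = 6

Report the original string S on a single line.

Answer: dDaFCa$

Derivation:
LF mapping: 4 3 6 5 1 2 0
Walk LF starting at row 6, prepending L[row]:
  step 1: row=6, L[6]='$', prepend. Next row=LF[6]=0
  step 2: row=0, L[0]='a', prepend. Next row=LF[0]=4
  step 3: row=4, L[4]='C', prepend. Next row=LF[4]=1
  step 4: row=1, L[1]='F', prepend. Next row=LF[1]=3
  step 5: row=3, L[3]='a', prepend. Next row=LF[3]=5
  step 6: row=5, L[5]='D', prepend. Next row=LF[5]=2
  step 7: row=2, L[2]='d', prepend. Next row=LF[2]=6
Reversed output: dDaFCa$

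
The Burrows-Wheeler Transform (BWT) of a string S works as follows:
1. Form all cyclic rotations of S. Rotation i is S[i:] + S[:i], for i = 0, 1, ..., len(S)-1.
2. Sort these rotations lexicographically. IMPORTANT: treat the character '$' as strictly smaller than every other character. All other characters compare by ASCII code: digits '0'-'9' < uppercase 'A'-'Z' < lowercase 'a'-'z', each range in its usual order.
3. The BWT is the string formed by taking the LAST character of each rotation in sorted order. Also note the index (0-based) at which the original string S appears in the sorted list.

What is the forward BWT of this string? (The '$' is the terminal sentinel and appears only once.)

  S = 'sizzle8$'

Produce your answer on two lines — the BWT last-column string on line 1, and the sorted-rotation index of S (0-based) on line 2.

All 8 rotations (rotation i = S[i:]+S[:i]):
  rot[0] = sizzle8$
  rot[1] = izzle8$s
  rot[2] = zzle8$si
  rot[3] = zle8$siz
  rot[4] = le8$sizz
  rot[5] = e8$sizzl
  rot[6] = 8$sizzle
  rot[7] = $sizzle8
Sorted (with $ < everything):
  sorted[0] = $sizzle8  (last char: '8')
  sorted[1] = 8$sizzle  (last char: 'e')
  sorted[2] = e8$sizzl  (last char: 'l')
  sorted[3] = izzle8$s  (last char: 's')
  sorted[4] = le8$sizz  (last char: 'z')
  sorted[5] = sizzle8$  (last char: '$')
  sorted[6] = zle8$siz  (last char: 'z')
  sorted[7] = zzle8$si  (last char: 'i')
Last column: 8elsz$zi
Original string S is at sorted index 5

Answer: 8elsz$zi
5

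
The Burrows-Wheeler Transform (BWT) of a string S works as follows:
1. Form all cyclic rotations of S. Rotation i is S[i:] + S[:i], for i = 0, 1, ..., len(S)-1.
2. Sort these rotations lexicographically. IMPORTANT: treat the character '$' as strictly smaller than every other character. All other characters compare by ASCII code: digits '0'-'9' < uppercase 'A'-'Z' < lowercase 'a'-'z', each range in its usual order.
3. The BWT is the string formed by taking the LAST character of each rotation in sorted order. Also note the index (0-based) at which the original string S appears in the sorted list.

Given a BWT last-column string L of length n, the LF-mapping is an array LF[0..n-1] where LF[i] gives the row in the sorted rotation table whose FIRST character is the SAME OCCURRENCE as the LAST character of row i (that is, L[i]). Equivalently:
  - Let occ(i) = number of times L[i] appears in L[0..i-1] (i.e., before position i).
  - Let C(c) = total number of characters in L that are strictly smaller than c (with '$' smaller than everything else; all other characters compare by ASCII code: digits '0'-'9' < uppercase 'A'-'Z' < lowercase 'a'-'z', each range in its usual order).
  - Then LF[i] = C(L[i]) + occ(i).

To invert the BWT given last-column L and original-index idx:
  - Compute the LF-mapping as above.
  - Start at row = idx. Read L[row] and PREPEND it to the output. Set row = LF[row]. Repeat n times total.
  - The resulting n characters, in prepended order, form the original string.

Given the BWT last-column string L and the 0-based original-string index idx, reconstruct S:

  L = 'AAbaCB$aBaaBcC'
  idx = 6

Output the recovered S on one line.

LF mapping: 1 2 12 8 6 3 0 9 4 10 11 5 13 7
Walk LF starting at row 6, prepending L[row]:
  step 1: row=6, L[6]='$', prepend. Next row=LF[6]=0
  step 2: row=0, L[0]='A', prepend. Next row=LF[0]=1
  step 3: row=1, L[1]='A', prepend. Next row=LF[1]=2
  step 4: row=2, L[2]='b', prepend. Next row=LF[2]=12
  step 5: row=12, L[12]='c', prepend. Next row=LF[12]=13
  step 6: row=13, L[13]='C', prepend. Next row=LF[13]=7
  step 7: row=7, L[7]='a', prepend. Next row=LF[7]=9
  step 8: row=9, L[9]='a', prepend. Next row=LF[9]=10
  step 9: row=10, L[10]='a', prepend. Next row=LF[10]=11
  step 10: row=11, L[11]='B', prepend. Next row=LF[11]=5
  step 11: row=5, L[5]='B', prepend. Next row=LF[5]=3
  step 12: row=3, L[3]='a', prepend. Next row=LF[3]=8
  step 13: row=8, L[8]='B', prepend. Next row=LF[8]=4
  step 14: row=4, L[4]='C', prepend. Next row=LF[4]=6
Reversed output: CBaBBaaaCcbAA$

Answer: CBaBBaaaCcbAA$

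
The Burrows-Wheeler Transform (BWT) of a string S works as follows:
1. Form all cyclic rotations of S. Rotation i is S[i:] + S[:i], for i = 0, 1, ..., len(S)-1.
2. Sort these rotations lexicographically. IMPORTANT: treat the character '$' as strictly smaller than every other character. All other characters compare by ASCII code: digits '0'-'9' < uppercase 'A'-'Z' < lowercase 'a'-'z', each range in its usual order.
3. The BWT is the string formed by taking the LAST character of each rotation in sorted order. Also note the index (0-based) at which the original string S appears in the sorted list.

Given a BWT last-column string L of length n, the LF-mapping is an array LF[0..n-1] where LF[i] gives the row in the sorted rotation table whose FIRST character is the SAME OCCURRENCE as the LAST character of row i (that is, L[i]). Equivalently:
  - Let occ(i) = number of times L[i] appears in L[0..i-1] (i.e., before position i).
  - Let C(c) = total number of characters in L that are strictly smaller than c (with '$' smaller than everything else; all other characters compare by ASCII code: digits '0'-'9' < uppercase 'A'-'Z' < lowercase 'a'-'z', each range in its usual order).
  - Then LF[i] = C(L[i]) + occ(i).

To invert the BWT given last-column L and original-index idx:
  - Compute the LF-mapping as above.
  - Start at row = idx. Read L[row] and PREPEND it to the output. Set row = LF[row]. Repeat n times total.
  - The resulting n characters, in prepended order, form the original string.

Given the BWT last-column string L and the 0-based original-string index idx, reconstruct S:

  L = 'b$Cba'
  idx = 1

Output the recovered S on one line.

Answer: Cabb$

Derivation:
LF mapping: 3 0 1 4 2
Walk LF starting at row 1, prepending L[row]:
  step 1: row=1, L[1]='$', prepend. Next row=LF[1]=0
  step 2: row=0, L[0]='b', prepend. Next row=LF[0]=3
  step 3: row=3, L[3]='b', prepend. Next row=LF[3]=4
  step 4: row=4, L[4]='a', prepend. Next row=LF[4]=2
  step 5: row=2, L[2]='C', prepend. Next row=LF[2]=1
Reversed output: Cabb$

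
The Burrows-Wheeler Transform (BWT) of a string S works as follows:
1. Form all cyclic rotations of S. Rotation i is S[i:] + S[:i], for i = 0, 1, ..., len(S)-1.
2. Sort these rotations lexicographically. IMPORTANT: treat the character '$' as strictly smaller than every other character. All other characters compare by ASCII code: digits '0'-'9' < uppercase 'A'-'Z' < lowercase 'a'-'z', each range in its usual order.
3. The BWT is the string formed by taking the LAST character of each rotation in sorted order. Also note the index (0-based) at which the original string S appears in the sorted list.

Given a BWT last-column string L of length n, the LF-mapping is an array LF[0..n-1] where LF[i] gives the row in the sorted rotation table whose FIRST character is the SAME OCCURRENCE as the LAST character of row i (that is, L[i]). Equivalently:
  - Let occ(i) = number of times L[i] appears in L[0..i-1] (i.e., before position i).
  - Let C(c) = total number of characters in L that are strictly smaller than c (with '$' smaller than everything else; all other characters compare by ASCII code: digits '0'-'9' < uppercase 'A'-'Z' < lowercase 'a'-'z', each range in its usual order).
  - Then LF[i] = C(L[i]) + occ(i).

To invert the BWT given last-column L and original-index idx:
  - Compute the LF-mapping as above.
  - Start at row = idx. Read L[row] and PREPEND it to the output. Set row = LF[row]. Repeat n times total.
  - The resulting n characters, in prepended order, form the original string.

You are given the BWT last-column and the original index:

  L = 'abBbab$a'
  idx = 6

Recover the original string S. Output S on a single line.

LF mapping: 2 5 1 6 3 7 0 4
Walk LF starting at row 6, prepending L[row]:
  step 1: row=6, L[6]='$', prepend. Next row=LF[6]=0
  step 2: row=0, L[0]='a', prepend. Next row=LF[0]=2
  step 3: row=2, L[2]='B', prepend. Next row=LF[2]=1
  step 4: row=1, L[1]='b', prepend. Next row=LF[1]=5
  step 5: row=5, L[5]='b', prepend. Next row=LF[5]=7
  step 6: row=7, L[7]='a', prepend. Next row=LF[7]=4
  step 7: row=4, L[4]='a', prepend. Next row=LF[4]=3
  step 8: row=3, L[3]='b', prepend. Next row=LF[3]=6
Reversed output: baabbBa$

Answer: baabbBa$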